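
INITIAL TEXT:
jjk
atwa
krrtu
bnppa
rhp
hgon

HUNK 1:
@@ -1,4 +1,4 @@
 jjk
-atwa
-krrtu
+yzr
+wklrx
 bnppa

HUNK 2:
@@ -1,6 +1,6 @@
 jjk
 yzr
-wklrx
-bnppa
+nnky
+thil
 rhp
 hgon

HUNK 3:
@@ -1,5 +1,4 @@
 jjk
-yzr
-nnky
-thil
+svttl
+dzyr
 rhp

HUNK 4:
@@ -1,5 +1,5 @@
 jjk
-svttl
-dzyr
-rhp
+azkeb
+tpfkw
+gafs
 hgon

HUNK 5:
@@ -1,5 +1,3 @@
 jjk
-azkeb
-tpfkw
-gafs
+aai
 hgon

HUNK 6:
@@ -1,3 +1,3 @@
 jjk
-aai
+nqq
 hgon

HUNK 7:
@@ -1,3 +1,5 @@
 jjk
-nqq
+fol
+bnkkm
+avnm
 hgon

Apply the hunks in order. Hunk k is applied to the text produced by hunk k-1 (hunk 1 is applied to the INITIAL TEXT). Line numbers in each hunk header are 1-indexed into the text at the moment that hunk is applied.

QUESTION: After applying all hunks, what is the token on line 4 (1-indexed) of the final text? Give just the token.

Answer: avnm

Derivation:
Hunk 1: at line 1 remove [atwa,krrtu] add [yzr,wklrx] -> 6 lines: jjk yzr wklrx bnppa rhp hgon
Hunk 2: at line 1 remove [wklrx,bnppa] add [nnky,thil] -> 6 lines: jjk yzr nnky thil rhp hgon
Hunk 3: at line 1 remove [yzr,nnky,thil] add [svttl,dzyr] -> 5 lines: jjk svttl dzyr rhp hgon
Hunk 4: at line 1 remove [svttl,dzyr,rhp] add [azkeb,tpfkw,gafs] -> 5 lines: jjk azkeb tpfkw gafs hgon
Hunk 5: at line 1 remove [azkeb,tpfkw,gafs] add [aai] -> 3 lines: jjk aai hgon
Hunk 6: at line 1 remove [aai] add [nqq] -> 3 lines: jjk nqq hgon
Hunk 7: at line 1 remove [nqq] add [fol,bnkkm,avnm] -> 5 lines: jjk fol bnkkm avnm hgon
Final line 4: avnm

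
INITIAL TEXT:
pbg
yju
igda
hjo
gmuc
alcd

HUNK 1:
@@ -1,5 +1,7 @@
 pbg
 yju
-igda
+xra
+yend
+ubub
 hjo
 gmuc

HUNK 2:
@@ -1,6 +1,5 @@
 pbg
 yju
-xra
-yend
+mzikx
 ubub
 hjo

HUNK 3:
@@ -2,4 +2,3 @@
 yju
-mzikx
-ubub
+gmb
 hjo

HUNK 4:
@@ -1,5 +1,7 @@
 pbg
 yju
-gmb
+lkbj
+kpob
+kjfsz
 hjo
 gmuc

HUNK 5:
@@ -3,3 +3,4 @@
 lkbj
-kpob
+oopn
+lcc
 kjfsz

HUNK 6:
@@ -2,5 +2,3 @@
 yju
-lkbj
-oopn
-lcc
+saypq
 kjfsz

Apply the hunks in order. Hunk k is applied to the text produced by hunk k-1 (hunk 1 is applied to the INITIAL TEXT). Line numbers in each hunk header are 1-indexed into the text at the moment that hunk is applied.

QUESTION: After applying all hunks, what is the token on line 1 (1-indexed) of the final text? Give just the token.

Hunk 1: at line 1 remove [igda] add [xra,yend,ubub] -> 8 lines: pbg yju xra yend ubub hjo gmuc alcd
Hunk 2: at line 1 remove [xra,yend] add [mzikx] -> 7 lines: pbg yju mzikx ubub hjo gmuc alcd
Hunk 3: at line 2 remove [mzikx,ubub] add [gmb] -> 6 lines: pbg yju gmb hjo gmuc alcd
Hunk 4: at line 1 remove [gmb] add [lkbj,kpob,kjfsz] -> 8 lines: pbg yju lkbj kpob kjfsz hjo gmuc alcd
Hunk 5: at line 3 remove [kpob] add [oopn,lcc] -> 9 lines: pbg yju lkbj oopn lcc kjfsz hjo gmuc alcd
Hunk 6: at line 2 remove [lkbj,oopn,lcc] add [saypq] -> 7 lines: pbg yju saypq kjfsz hjo gmuc alcd
Final line 1: pbg

Answer: pbg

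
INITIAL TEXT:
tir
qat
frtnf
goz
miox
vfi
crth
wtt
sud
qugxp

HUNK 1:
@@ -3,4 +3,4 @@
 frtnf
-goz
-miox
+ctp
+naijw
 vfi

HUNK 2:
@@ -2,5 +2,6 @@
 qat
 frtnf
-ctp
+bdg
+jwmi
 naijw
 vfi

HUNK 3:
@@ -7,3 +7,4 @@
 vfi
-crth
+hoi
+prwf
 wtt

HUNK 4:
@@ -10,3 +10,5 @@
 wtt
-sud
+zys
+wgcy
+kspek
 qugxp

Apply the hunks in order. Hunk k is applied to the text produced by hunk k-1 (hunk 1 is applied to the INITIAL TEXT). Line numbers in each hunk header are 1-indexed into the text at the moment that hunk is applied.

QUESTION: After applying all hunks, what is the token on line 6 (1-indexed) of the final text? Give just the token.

Answer: naijw

Derivation:
Hunk 1: at line 3 remove [goz,miox] add [ctp,naijw] -> 10 lines: tir qat frtnf ctp naijw vfi crth wtt sud qugxp
Hunk 2: at line 2 remove [ctp] add [bdg,jwmi] -> 11 lines: tir qat frtnf bdg jwmi naijw vfi crth wtt sud qugxp
Hunk 3: at line 7 remove [crth] add [hoi,prwf] -> 12 lines: tir qat frtnf bdg jwmi naijw vfi hoi prwf wtt sud qugxp
Hunk 4: at line 10 remove [sud] add [zys,wgcy,kspek] -> 14 lines: tir qat frtnf bdg jwmi naijw vfi hoi prwf wtt zys wgcy kspek qugxp
Final line 6: naijw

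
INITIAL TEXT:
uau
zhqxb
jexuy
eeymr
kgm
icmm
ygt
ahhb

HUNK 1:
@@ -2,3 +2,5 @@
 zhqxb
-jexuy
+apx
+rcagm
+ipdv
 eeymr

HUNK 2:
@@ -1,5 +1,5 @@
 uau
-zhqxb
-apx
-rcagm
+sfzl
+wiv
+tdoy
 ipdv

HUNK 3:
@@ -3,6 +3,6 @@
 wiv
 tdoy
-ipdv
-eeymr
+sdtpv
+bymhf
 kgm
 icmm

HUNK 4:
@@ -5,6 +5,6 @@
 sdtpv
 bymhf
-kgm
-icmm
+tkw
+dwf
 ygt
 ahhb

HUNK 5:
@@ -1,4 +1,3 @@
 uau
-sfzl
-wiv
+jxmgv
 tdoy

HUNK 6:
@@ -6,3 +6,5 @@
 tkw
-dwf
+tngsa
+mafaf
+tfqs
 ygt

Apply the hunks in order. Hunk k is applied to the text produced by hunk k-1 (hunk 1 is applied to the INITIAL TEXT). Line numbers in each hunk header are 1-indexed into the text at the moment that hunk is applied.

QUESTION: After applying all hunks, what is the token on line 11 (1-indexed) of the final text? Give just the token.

Answer: ahhb

Derivation:
Hunk 1: at line 2 remove [jexuy] add [apx,rcagm,ipdv] -> 10 lines: uau zhqxb apx rcagm ipdv eeymr kgm icmm ygt ahhb
Hunk 2: at line 1 remove [zhqxb,apx,rcagm] add [sfzl,wiv,tdoy] -> 10 lines: uau sfzl wiv tdoy ipdv eeymr kgm icmm ygt ahhb
Hunk 3: at line 3 remove [ipdv,eeymr] add [sdtpv,bymhf] -> 10 lines: uau sfzl wiv tdoy sdtpv bymhf kgm icmm ygt ahhb
Hunk 4: at line 5 remove [kgm,icmm] add [tkw,dwf] -> 10 lines: uau sfzl wiv tdoy sdtpv bymhf tkw dwf ygt ahhb
Hunk 5: at line 1 remove [sfzl,wiv] add [jxmgv] -> 9 lines: uau jxmgv tdoy sdtpv bymhf tkw dwf ygt ahhb
Hunk 6: at line 6 remove [dwf] add [tngsa,mafaf,tfqs] -> 11 lines: uau jxmgv tdoy sdtpv bymhf tkw tngsa mafaf tfqs ygt ahhb
Final line 11: ahhb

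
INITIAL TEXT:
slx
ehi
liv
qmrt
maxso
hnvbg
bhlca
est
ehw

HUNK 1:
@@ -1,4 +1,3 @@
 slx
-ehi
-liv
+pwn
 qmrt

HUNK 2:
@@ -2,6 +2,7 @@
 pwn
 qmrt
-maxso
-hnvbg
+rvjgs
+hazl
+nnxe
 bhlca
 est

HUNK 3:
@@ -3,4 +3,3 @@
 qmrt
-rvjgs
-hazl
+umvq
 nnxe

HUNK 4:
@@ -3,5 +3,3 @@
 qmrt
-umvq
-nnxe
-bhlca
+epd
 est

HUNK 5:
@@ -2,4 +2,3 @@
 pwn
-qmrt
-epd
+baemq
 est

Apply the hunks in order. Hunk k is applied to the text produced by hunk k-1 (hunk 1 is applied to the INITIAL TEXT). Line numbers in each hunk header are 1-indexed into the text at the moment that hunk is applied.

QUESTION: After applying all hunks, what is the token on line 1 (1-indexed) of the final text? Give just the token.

Hunk 1: at line 1 remove [ehi,liv] add [pwn] -> 8 lines: slx pwn qmrt maxso hnvbg bhlca est ehw
Hunk 2: at line 2 remove [maxso,hnvbg] add [rvjgs,hazl,nnxe] -> 9 lines: slx pwn qmrt rvjgs hazl nnxe bhlca est ehw
Hunk 3: at line 3 remove [rvjgs,hazl] add [umvq] -> 8 lines: slx pwn qmrt umvq nnxe bhlca est ehw
Hunk 4: at line 3 remove [umvq,nnxe,bhlca] add [epd] -> 6 lines: slx pwn qmrt epd est ehw
Hunk 5: at line 2 remove [qmrt,epd] add [baemq] -> 5 lines: slx pwn baemq est ehw
Final line 1: slx

Answer: slx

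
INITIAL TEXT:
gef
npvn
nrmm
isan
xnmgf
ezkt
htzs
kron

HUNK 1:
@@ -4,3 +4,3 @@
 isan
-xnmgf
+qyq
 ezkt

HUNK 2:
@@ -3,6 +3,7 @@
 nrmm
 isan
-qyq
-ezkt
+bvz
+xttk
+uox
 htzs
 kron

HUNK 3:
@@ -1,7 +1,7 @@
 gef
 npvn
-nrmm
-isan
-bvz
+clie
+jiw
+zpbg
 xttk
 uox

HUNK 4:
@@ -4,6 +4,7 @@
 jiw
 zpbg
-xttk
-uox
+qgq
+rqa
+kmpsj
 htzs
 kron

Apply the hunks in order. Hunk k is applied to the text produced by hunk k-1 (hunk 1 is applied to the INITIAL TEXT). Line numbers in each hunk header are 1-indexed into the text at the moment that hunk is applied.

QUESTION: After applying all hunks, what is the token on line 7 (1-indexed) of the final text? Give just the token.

Answer: rqa

Derivation:
Hunk 1: at line 4 remove [xnmgf] add [qyq] -> 8 lines: gef npvn nrmm isan qyq ezkt htzs kron
Hunk 2: at line 3 remove [qyq,ezkt] add [bvz,xttk,uox] -> 9 lines: gef npvn nrmm isan bvz xttk uox htzs kron
Hunk 3: at line 1 remove [nrmm,isan,bvz] add [clie,jiw,zpbg] -> 9 lines: gef npvn clie jiw zpbg xttk uox htzs kron
Hunk 4: at line 4 remove [xttk,uox] add [qgq,rqa,kmpsj] -> 10 lines: gef npvn clie jiw zpbg qgq rqa kmpsj htzs kron
Final line 7: rqa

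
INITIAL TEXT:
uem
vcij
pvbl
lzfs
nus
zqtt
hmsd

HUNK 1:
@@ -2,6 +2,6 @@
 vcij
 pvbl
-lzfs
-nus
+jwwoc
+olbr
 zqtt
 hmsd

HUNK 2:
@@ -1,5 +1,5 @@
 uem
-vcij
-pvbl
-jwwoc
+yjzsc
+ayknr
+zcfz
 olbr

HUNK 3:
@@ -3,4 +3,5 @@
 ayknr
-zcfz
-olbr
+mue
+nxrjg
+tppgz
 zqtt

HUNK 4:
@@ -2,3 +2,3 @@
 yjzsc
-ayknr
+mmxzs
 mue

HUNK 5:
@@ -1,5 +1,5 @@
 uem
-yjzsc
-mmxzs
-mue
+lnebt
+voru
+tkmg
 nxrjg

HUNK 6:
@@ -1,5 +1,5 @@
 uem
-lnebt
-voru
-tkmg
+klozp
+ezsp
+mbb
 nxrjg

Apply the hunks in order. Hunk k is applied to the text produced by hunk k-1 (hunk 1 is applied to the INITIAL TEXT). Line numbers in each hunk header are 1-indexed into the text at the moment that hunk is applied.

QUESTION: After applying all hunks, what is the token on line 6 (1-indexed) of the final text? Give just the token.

Answer: tppgz

Derivation:
Hunk 1: at line 2 remove [lzfs,nus] add [jwwoc,olbr] -> 7 lines: uem vcij pvbl jwwoc olbr zqtt hmsd
Hunk 2: at line 1 remove [vcij,pvbl,jwwoc] add [yjzsc,ayknr,zcfz] -> 7 lines: uem yjzsc ayknr zcfz olbr zqtt hmsd
Hunk 3: at line 3 remove [zcfz,olbr] add [mue,nxrjg,tppgz] -> 8 lines: uem yjzsc ayknr mue nxrjg tppgz zqtt hmsd
Hunk 4: at line 2 remove [ayknr] add [mmxzs] -> 8 lines: uem yjzsc mmxzs mue nxrjg tppgz zqtt hmsd
Hunk 5: at line 1 remove [yjzsc,mmxzs,mue] add [lnebt,voru,tkmg] -> 8 lines: uem lnebt voru tkmg nxrjg tppgz zqtt hmsd
Hunk 6: at line 1 remove [lnebt,voru,tkmg] add [klozp,ezsp,mbb] -> 8 lines: uem klozp ezsp mbb nxrjg tppgz zqtt hmsd
Final line 6: tppgz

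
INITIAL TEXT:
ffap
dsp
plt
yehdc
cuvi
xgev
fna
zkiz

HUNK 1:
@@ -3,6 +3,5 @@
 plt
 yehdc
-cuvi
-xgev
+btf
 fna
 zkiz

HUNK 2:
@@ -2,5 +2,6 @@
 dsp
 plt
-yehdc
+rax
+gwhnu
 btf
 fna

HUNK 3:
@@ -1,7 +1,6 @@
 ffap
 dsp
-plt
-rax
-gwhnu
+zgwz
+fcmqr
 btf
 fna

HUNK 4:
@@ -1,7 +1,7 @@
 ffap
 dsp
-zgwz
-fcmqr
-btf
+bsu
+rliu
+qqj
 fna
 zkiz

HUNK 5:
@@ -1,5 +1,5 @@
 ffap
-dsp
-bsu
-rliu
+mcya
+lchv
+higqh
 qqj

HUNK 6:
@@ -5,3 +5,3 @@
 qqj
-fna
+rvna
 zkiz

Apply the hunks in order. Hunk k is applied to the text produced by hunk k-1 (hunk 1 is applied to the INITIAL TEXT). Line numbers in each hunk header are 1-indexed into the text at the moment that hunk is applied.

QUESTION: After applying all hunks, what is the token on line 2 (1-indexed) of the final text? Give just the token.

Answer: mcya

Derivation:
Hunk 1: at line 3 remove [cuvi,xgev] add [btf] -> 7 lines: ffap dsp plt yehdc btf fna zkiz
Hunk 2: at line 2 remove [yehdc] add [rax,gwhnu] -> 8 lines: ffap dsp plt rax gwhnu btf fna zkiz
Hunk 3: at line 1 remove [plt,rax,gwhnu] add [zgwz,fcmqr] -> 7 lines: ffap dsp zgwz fcmqr btf fna zkiz
Hunk 4: at line 1 remove [zgwz,fcmqr,btf] add [bsu,rliu,qqj] -> 7 lines: ffap dsp bsu rliu qqj fna zkiz
Hunk 5: at line 1 remove [dsp,bsu,rliu] add [mcya,lchv,higqh] -> 7 lines: ffap mcya lchv higqh qqj fna zkiz
Hunk 6: at line 5 remove [fna] add [rvna] -> 7 lines: ffap mcya lchv higqh qqj rvna zkiz
Final line 2: mcya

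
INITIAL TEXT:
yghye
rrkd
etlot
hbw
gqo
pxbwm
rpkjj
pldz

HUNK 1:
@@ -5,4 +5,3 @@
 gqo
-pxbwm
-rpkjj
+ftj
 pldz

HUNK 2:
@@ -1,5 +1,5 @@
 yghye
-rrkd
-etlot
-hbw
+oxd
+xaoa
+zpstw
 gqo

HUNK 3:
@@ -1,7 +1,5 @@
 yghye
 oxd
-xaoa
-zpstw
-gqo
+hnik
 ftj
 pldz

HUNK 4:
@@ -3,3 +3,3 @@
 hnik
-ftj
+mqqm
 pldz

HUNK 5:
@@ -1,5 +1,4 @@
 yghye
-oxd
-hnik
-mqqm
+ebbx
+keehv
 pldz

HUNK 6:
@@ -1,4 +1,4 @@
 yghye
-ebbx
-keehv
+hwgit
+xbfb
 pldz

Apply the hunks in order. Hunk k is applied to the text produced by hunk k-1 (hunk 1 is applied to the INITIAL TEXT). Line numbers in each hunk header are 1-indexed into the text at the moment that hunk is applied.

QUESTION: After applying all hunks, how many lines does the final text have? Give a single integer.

Hunk 1: at line 5 remove [pxbwm,rpkjj] add [ftj] -> 7 lines: yghye rrkd etlot hbw gqo ftj pldz
Hunk 2: at line 1 remove [rrkd,etlot,hbw] add [oxd,xaoa,zpstw] -> 7 lines: yghye oxd xaoa zpstw gqo ftj pldz
Hunk 3: at line 1 remove [xaoa,zpstw,gqo] add [hnik] -> 5 lines: yghye oxd hnik ftj pldz
Hunk 4: at line 3 remove [ftj] add [mqqm] -> 5 lines: yghye oxd hnik mqqm pldz
Hunk 5: at line 1 remove [oxd,hnik,mqqm] add [ebbx,keehv] -> 4 lines: yghye ebbx keehv pldz
Hunk 6: at line 1 remove [ebbx,keehv] add [hwgit,xbfb] -> 4 lines: yghye hwgit xbfb pldz
Final line count: 4

Answer: 4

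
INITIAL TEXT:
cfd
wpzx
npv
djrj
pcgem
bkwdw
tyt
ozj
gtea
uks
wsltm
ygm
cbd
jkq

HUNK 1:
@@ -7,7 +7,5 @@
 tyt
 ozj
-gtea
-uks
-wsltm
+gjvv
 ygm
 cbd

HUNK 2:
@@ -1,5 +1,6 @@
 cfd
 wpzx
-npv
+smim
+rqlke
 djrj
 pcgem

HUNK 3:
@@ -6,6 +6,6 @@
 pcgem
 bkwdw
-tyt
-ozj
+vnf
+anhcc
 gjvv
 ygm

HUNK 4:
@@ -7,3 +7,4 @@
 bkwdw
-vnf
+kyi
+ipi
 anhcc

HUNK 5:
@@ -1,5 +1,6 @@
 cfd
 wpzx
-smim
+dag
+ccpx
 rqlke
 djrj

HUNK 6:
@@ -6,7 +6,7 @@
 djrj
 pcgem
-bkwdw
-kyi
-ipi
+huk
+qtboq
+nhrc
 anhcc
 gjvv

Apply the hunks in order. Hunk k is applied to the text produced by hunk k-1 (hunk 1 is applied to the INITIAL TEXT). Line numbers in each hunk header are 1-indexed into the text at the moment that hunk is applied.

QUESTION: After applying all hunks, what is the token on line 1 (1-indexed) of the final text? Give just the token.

Hunk 1: at line 7 remove [gtea,uks,wsltm] add [gjvv] -> 12 lines: cfd wpzx npv djrj pcgem bkwdw tyt ozj gjvv ygm cbd jkq
Hunk 2: at line 1 remove [npv] add [smim,rqlke] -> 13 lines: cfd wpzx smim rqlke djrj pcgem bkwdw tyt ozj gjvv ygm cbd jkq
Hunk 3: at line 6 remove [tyt,ozj] add [vnf,anhcc] -> 13 lines: cfd wpzx smim rqlke djrj pcgem bkwdw vnf anhcc gjvv ygm cbd jkq
Hunk 4: at line 7 remove [vnf] add [kyi,ipi] -> 14 lines: cfd wpzx smim rqlke djrj pcgem bkwdw kyi ipi anhcc gjvv ygm cbd jkq
Hunk 5: at line 1 remove [smim] add [dag,ccpx] -> 15 lines: cfd wpzx dag ccpx rqlke djrj pcgem bkwdw kyi ipi anhcc gjvv ygm cbd jkq
Hunk 6: at line 6 remove [bkwdw,kyi,ipi] add [huk,qtboq,nhrc] -> 15 lines: cfd wpzx dag ccpx rqlke djrj pcgem huk qtboq nhrc anhcc gjvv ygm cbd jkq
Final line 1: cfd

Answer: cfd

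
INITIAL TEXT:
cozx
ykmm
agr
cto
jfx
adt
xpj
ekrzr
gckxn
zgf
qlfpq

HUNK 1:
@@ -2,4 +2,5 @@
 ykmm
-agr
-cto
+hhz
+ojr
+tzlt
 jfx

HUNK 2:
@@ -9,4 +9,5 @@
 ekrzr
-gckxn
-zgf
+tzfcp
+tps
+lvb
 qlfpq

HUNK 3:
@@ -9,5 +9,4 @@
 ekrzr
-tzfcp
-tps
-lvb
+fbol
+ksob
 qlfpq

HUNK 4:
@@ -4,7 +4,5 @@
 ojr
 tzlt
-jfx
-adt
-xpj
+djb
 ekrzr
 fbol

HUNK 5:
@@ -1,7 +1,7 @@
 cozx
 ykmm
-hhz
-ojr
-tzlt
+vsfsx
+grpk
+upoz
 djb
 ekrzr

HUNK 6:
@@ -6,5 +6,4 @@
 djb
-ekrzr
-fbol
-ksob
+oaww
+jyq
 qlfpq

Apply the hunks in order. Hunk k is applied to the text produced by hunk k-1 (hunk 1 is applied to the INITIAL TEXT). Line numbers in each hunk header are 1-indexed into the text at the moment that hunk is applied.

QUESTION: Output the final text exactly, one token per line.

Hunk 1: at line 2 remove [agr,cto] add [hhz,ojr,tzlt] -> 12 lines: cozx ykmm hhz ojr tzlt jfx adt xpj ekrzr gckxn zgf qlfpq
Hunk 2: at line 9 remove [gckxn,zgf] add [tzfcp,tps,lvb] -> 13 lines: cozx ykmm hhz ojr tzlt jfx adt xpj ekrzr tzfcp tps lvb qlfpq
Hunk 3: at line 9 remove [tzfcp,tps,lvb] add [fbol,ksob] -> 12 lines: cozx ykmm hhz ojr tzlt jfx adt xpj ekrzr fbol ksob qlfpq
Hunk 4: at line 4 remove [jfx,adt,xpj] add [djb] -> 10 lines: cozx ykmm hhz ojr tzlt djb ekrzr fbol ksob qlfpq
Hunk 5: at line 1 remove [hhz,ojr,tzlt] add [vsfsx,grpk,upoz] -> 10 lines: cozx ykmm vsfsx grpk upoz djb ekrzr fbol ksob qlfpq
Hunk 6: at line 6 remove [ekrzr,fbol,ksob] add [oaww,jyq] -> 9 lines: cozx ykmm vsfsx grpk upoz djb oaww jyq qlfpq

Answer: cozx
ykmm
vsfsx
grpk
upoz
djb
oaww
jyq
qlfpq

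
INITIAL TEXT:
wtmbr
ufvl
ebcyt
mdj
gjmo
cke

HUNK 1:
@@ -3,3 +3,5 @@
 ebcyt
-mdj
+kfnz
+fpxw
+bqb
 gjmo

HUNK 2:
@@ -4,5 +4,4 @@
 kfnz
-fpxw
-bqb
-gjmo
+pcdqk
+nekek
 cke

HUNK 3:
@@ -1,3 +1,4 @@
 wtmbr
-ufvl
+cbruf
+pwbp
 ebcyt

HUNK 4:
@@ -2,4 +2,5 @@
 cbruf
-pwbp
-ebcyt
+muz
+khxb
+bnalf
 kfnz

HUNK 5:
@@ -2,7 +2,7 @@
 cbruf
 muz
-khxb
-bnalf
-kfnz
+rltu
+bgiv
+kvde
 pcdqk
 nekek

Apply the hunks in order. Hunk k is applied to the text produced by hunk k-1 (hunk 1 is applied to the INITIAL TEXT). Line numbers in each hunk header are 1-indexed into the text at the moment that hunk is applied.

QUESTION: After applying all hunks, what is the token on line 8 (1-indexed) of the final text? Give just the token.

Hunk 1: at line 3 remove [mdj] add [kfnz,fpxw,bqb] -> 8 lines: wtmbr ufvl ebcyt kfnz fpxw bqb gjmo cke
Hunk 2: at line 4 remove [fpxw,bqb,gjmo] add [pcdqk,nekek] -> 7 lines: wtmbr ufvl ebcyt kfnz pcdqk nekek cke
Hunk 3: at line 1 remove [ufvl] add [cbruf,pwbp] -> 8 lines: wtmbr cbruf pwbp ebcyt kfnz pcdqk nekek cke
Hunk 4: at line 2 remove [pwbp,ebcyt] add [muz,khxb,bnalf] -> 9 lines: wtmbr cbruf muz khxb bnalf kfnz pcdqk nekek cke
Hunk 5: at line 2 remove [khxb,bnalf,kfnz] add [rltu,bgiv,kvde] -> 9 lines: wtmbr cbruf muz rltu bgiv kvde pcdqk nekek cke
Final line 8: nekek

Answer: nekek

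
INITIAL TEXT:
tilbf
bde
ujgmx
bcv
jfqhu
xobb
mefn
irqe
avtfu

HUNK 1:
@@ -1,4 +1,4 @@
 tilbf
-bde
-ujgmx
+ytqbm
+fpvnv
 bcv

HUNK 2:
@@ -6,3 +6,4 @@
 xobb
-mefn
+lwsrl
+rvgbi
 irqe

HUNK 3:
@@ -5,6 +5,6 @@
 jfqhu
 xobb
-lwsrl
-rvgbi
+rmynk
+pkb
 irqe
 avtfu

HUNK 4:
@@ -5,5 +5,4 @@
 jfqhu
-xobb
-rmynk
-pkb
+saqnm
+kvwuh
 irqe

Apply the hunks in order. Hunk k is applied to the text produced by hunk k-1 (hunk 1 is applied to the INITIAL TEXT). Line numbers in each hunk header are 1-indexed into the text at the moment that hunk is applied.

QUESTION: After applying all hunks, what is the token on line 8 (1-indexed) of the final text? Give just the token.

Answer: irqe

Derivation:
Hunk 1: at line 1 remove [bde,ujgmx] add [ytqbm,fpvnv] -> 9 lines: tilbf ytqbm fpvnv bcv jfqhu xobb mefn irqe avtfu
Hunk 2: at line 6 remove [mefn] add [lwsrl,rvgbi] -> 10 lines: tilbf ytqbm fpvnv bcv jfqhu xobb lwsrl rvgbi irqe avtfu
Hunk 3: at line 5 remove [lwsrl,rvgbi] add [rmynk,pkb] -> 10 lines: tilbf ytqbm fpvnv bcv jfqhu xobb rmynk pkb irqe avtfu
Hunk 4: at line 5 remove [xobb,rmynk,pkb] add [saqnm,kvwuh] -> 9 lines: tilbf ytqbm fpvnv bcv jfqhu saqnm kvwuh irqe avtfu
Final line 8: irqe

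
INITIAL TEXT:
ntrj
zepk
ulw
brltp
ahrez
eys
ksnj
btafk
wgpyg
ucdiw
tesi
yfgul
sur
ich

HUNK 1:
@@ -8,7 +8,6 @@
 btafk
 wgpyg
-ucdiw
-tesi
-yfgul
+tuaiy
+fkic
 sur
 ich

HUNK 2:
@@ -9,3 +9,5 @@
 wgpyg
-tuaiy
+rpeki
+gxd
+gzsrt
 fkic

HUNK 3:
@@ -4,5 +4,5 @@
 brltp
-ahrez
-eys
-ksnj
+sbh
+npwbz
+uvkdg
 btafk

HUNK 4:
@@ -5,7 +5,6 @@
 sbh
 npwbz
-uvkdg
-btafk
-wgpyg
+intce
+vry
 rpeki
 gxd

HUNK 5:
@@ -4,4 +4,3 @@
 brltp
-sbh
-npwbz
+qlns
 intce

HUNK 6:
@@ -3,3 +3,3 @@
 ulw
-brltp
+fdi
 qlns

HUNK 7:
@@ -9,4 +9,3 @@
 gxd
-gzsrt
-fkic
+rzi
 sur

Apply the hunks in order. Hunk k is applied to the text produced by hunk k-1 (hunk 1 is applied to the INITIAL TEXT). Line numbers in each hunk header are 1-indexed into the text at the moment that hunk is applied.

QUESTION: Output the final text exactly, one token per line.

Hunk 1: at line 8 remove [ucdiw,tesi,yfgul] add [tuaiy,fkic] -> 13 lines: ntrj zepk ulw brltp ahrez eys ksnj btafk wgpyg tuaiy fkic sur ich
Hunk 2: at line 9 remove [tuaiy] add [rpeki,gxd,gzsrt] -> 15 lines: ntrj zepk ulw brltp ahrez eys ksnj btafk wgpyg rpeki gxd gzsrt fkic sur ich
Hunk 3: at line 4 remove [ahrez,eys,ksnj] add [sbh,npwbz,uvkdg] -> 15 lines: ntrj zepk ulw brltp sbh npwbz uvkdg btafk wgpyg rpeki gxd gzsrt fkic sur ich
Hunk 4: at line 5 remove [uvkdg,btafk,wgpyg] add [intce,vry] -> 14 lines: ntrj zepk ulw brltp sbh npwbz intce vry rpeki gxd gzsrt fkic sur ich
Hunk 5: at line 4 remove [sbh,npwbz] add [qlns] -> 13 lines: ntrj zepk ulw brltp qlns intce vry rpeki gxd gzsrt fkic sur ich
Hunk 6: at line 3 remove [brltp] add [fdi] -> 13 lines: ntrj zepk ulw fdi qlns intce vry rpeki gxd gzsrt fkic sur ich
Hunk 7: at line 9 remove [gzsrt,fkic] add [rzi] -> 12 lines: ntrj zepk ulw fdi qlns intce vry rpeki gxd rzi sur ich

Answer: ntrj
zepk
ulw
fdi
qlns
intce
vry
rpeki
gxd
rzi
sur
ich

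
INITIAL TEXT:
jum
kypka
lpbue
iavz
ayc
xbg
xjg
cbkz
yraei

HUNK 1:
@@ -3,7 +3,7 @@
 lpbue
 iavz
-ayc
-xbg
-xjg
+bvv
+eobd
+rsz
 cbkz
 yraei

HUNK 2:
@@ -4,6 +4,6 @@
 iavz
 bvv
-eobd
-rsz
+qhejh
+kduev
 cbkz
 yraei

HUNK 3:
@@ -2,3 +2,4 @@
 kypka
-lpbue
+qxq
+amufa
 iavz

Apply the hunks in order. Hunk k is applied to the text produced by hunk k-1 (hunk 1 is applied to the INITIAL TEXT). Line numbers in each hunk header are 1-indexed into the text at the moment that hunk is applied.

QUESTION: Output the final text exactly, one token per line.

Answer: jum
kypka
qxq
amufa
iavz
bvv
qhejh
kduev
cbkz
yraei

Derivation:
Hunk 1: at line 3 remove [ayc,xbg,xjg] add [bvv,eobd,rsz] -> 9 lines: jum kypka lpbue iavz bvv eobd rsz cbkz yraei
Hunk 2: at line 4 remove [eobd,rsz] add [qhejh,kduev] -> 9 lines: jum kypka lpbue iavz bvv qhejh kduev cbkz yraei
Hunk 3: at line 2 remove [lpbue] add [qxq,amufa] -> 10 lines: jum kypka qxq amufa iavz bvv qhejh kduev cbkz yraei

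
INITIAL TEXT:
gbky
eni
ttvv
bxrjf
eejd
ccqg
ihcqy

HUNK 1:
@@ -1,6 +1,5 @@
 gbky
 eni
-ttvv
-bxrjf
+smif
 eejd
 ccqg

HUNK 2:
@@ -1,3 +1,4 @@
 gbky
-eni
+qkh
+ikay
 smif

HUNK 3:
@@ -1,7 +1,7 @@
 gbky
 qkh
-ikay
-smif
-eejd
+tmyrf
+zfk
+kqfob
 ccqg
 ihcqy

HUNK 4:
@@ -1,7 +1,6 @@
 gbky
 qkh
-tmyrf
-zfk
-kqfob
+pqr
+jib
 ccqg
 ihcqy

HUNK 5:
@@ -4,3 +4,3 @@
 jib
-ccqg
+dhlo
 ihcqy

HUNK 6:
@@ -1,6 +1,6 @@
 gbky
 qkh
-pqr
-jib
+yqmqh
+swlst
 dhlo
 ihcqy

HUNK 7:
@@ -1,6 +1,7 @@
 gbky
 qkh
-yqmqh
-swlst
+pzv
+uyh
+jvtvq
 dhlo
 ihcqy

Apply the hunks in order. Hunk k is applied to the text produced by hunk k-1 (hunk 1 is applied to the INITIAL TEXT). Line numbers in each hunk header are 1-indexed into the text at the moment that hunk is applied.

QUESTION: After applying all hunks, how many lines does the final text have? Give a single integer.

Answer: 7

Derivation:
Hunk 1: at line 1 remove [ttvv,bxrjf] add [smif] -> 6 lines: gbky eni smif eejd ccqg ihcqy
Hunk 2: at line 1 remove [eni] add [qkh,ikay] -> 7 lines: gbky qkh ikay smif eejd ccqg ihcqy
Hunk 3: at line 1 remove [ikay,smif,eejd] add [tmyrf,zfk,kqfob] -> 7 lines: gbky qkh tmyrf zfk kqfob ccqg ihcqy
Hunk 4: at line 1 remove [tmyrf,zfk,kqfob] add [pqr,jib] -> 6 lines: gbky qkh pqr jib ccqg ihcqy
Hunk 5: at line 4 remove [ccqg] add [dhlo] -> 6 lines: gbky qkh pqr jib dhlo ihcqy
Hunk 6: at line 1 remove [pqr,jib] add [yqmqh,swlst] -> 6 lines: gbky qkh yqmqh swlst dhlo ihcqy
Hunk 7: at line 1 remove [yqmqh,swlst] add [pzv,uyh,jvtvq] -> 7 lines: gbky qkh pzv uyh jvtvq dhlo ihcqy
Final line count: 7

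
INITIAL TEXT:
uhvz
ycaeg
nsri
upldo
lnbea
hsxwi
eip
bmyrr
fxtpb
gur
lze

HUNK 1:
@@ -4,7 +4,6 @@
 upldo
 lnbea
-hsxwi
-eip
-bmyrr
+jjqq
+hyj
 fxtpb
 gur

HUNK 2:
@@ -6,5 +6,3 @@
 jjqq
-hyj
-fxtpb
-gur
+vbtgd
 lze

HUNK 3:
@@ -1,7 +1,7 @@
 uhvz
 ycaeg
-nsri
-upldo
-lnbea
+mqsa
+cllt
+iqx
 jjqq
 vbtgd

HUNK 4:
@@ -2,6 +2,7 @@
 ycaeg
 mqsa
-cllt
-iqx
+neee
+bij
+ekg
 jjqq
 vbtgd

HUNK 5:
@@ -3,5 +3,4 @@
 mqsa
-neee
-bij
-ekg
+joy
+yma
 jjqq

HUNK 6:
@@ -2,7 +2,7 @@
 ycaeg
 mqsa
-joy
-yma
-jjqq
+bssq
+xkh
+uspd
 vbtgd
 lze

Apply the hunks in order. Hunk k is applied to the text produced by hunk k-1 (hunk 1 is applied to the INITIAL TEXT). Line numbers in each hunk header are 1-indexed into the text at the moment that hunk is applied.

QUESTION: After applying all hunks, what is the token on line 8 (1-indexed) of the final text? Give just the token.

Answer: lze

Derivation:
Hunk 1: at line 4 remove [hsxwi,eip,bmyrr] add [jjqq,hyj] -> 10 lines: uhvz ycaeg nsri upldo lnbea jjqq hyj fxtpb gur lze
Hunk 2: at line 6 remove [hyj,fxtpb,gur] add [vbtgd] -> 8 lines: uhvz ycaeg nsri upldo lnbea jjqq vbtgd lze
Hunk 3: at line 1 remove [nsri,upldo,lnbea] add [mqsa,cllt,iqx] -> 8 lines: uhvz ycaeg mqsa cllt iqx jjqq vbtgd lze
Hunk 4: at line 2 remove [cllt,iqx] add [neee,bij,ekg] -> 9 lines: uhvz ycaeg mqsa neee bij ekg jjqq vbtgd lze
Hunk 5: at line 3 remove [neee,bij,ekg] add [joy,yma] -> 8 lines: uhvz ycaeg mqsa joy yma jjqq vbtgd lze
Hunk 6: at line 2 remove [joy,yma,jjqq] add [bssq,xkh,uspd] -> 8 lines: uhvz ycaeg mqsa bssq xkh uspd vbtgd lze
Final line 8: lze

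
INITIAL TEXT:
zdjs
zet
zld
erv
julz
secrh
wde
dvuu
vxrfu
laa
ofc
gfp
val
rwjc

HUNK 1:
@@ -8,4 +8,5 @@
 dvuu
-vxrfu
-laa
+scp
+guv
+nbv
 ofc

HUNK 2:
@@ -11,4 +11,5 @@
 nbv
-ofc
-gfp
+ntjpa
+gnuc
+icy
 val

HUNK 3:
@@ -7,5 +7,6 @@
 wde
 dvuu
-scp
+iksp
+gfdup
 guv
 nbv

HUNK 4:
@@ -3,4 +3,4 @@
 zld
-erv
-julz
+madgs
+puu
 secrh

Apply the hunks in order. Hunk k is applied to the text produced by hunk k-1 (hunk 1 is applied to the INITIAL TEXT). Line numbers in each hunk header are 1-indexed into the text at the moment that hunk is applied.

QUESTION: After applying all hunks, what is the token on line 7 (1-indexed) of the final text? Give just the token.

Hunk 1: at line 8 remove [vxrfu,laa] add [scp,guv,nbv] -> 15 lines: zdjs zet zld erv julz secrh wde dvuu scp guv nbv ofc gfp val rwjc
Hunk 2: at line 11 remove [ofc,gfp] add [ntjpa,gnuc,icy] -> 16 lines: zdjs zet zld erv julz secrh wde dvuu scp guv nbv ntjpa gnuc icy val rwjc
Hunk 3: at line 7 remove [scp] add [iksp,gfdup] -> 17 lines: zdjs zet zld erv julz secrh wde dvuu iksp gfdup guv nbv ntjpa gnuc icy val rwjc
Hunk 4: at line 3 remove [erv,julz] add [madgs,puu] -> 17 lines: zdjs zet zld madgs puu secrh wde dvuu iksp gfdup guv nbv ntjpa gnuc icy val rwjc
Final line 7: wde

Answer: wde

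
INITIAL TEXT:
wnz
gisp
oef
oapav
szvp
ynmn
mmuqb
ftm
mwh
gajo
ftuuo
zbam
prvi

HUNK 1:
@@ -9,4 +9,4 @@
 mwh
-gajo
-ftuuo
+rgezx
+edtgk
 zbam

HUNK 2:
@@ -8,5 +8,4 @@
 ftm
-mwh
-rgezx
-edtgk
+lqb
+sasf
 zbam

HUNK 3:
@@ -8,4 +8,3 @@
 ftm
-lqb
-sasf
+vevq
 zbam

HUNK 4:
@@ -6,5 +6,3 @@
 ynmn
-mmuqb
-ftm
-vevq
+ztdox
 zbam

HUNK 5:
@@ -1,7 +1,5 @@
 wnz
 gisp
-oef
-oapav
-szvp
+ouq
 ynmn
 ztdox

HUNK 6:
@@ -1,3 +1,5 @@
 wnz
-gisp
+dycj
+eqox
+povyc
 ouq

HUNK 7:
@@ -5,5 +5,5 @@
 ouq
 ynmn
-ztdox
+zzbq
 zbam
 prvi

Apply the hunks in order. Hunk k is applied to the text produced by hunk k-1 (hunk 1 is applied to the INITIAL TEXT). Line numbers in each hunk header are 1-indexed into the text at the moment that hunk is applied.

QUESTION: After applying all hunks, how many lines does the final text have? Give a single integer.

Answer: 9

Derivation:
Hunk 1: at line 9 remove [gajo,ftuuo] add [rgezx,edtgk] -> 13 lines: wnz gisp oef oapav szvp ynmn mmuqb ftm mwh rgezx edtgk zbam prvi
Hunk 2: at line 8 remove [mwh,rgezx,edtgk] add [lqb,sasf] -> 12 lines: wnz gisp oef oapav szvp ynmn mmuqb ftm lqb sasf zbam prvi
Hunk 3: at line 8 remove [lqb,sasf] add [vevq] -> 11 lines: wnz gisp oef oapav szvp ynmn mmuqb ftm vevq zbam prvi
Hunk 4: at line 6 remove [mmuqb,ftm,vevq] add [ztdox] -> 9 lines: wnz gisp oef oapav szvp ynmn ztdox zbam prvi
Hunk 5: at line 1 remove [oef,oapav,szvp] add [ouq] -> 7 lines: wnz gisp ouq ynmn ztdox zbam prvi
Hunk 6: at line 1 remove [gisp] add [dycj,eqox,povyc] -> 9 lines: wnz dycj eqox povyc ouq ynmn ztdox zbam prvi
Hunk 7: at line 5 remove [ztdox] add [zzbq] -> 9 lines: wnz dycj eqox povyc ouq ynmn zzbq zbam prvi
Final line count: 9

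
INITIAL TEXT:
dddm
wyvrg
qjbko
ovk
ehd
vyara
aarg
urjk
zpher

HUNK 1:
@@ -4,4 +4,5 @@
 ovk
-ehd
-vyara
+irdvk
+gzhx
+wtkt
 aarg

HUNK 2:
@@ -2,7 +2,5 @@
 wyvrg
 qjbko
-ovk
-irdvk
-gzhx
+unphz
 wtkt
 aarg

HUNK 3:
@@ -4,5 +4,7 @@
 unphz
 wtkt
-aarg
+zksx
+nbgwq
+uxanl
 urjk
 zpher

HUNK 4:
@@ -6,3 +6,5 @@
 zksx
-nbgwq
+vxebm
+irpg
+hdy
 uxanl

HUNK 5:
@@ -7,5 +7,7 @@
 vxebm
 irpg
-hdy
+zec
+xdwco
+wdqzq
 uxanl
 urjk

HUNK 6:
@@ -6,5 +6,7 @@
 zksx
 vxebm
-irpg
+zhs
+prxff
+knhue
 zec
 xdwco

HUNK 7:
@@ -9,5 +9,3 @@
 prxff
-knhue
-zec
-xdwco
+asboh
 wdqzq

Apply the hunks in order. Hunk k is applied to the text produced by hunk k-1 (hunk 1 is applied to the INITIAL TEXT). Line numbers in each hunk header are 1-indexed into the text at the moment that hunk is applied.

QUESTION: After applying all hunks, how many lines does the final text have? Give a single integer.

Hunk 1: at line 4 remove [ehd,vyara] add [irdvk,gzhx,wtkt] -> 10 lines: dddm wyvrg qjbko ovk irdvk gzhx wtkt aarg urjk zpher
Hunk 2: at line 2 remove [ovk,irdvk,gzhx] add [unphz] -> 8 lines: dddm wyvrg qjbko unphz wtkt aarg urjk zpher
Hunk 3: at line 4 remove [aarg] add [zksx,nbgwq,uxanl] -> 10 lines: dddm wyvrg qjbko unphz wtkt zksx nbgwq uxanl urjk zpher
Hunk 4: at line 6 remove [nbgwq] add [vxebm,irpg,hdy] -> 12 lines: dddm wyvrg qjbko unphz wtkt zksx vxebm irpg hdy uxanl urjk zpher
Hunk 5: at line 7 remove [hdy] add [zec,xdwco,wdqzq] -> 14 lines: dddm wyvrg qjbko unphz wtkt zksx vxebm irpg zec xdwco wdqzq uxanl urjk zpher
Hunk 6: at line 6 remove [irpg] add [zhs,prxff,knhue] -> 16 lines: dddm wyvrg qjbko unphz wtkt zksx vxebm zhs prxff knhue zec xdwco wdqzq uxanl urjk zpher
Hunk 7: at line 9 remove [knhue,zec,xdwco] add [asboh] -> 14 lines: dddm wyvrg qjbko unphz wtkt zksx vxebm zhs prxff asboh wdqzq uxanl urjk zpher
Final line count: 14

Answer: 14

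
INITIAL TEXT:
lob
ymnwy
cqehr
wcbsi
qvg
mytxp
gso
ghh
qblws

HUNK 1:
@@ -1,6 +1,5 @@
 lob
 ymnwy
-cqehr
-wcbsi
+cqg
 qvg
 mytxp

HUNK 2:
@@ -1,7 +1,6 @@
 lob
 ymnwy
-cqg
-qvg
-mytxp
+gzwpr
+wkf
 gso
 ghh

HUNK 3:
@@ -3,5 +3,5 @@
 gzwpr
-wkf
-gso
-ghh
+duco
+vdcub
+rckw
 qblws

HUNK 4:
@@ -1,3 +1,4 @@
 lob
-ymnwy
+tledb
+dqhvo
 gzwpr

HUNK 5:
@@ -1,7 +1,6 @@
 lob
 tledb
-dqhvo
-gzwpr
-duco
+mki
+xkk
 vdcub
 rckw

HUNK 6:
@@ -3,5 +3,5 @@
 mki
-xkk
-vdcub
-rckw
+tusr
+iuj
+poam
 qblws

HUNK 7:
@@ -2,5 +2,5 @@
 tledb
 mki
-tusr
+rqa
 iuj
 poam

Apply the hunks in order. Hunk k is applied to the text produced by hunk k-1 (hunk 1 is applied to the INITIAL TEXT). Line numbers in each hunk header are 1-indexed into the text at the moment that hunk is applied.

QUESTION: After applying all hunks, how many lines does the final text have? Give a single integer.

Answer: 7

Derivation:
Hunk 1: at line 1 remove [cqehr,wcbsi] add [cqg] -> 8 lines: lob ymnwy cqg qvg mytxp gso ghh qblws
Hunk 2: at line 1 remove [cqg,qvg,mytxp] add [gzwpr,wkf] -> 7 lines: lob ymnwy gzwpr wkf gso ghh qblws
Hunk 3: at line 3 remove [wkf,gso,ghh] add [duco,vdcub,rckw] -> 7 lines: lob ymnwy gzwpr duco vdcub rckw qblws
Hunk 4: at line 1 remove [ymnwy] add [tledb,dqhvo] -> 8 lines: lob tledb dqhvo gzwpr duco vdcub rckw qblws
Hunk 5: at line 1 remove [dqhvo,gzwpr,duco] add [mki,xkk] -> 7 lines: lob tledb mki xkk vdcub rckw qblws
Hunk 6: at line 3 remove [xkk,vdcub,rckw] add [tusr,iuj,poam] -> 7 lines: lob tledb mki tusr iuj poam qblws
Hunk 7: at line 2 remove [tusr] add [rqa] -> 7 lines: lob tledb mki rqa iuj poam qblws
Final line count: 7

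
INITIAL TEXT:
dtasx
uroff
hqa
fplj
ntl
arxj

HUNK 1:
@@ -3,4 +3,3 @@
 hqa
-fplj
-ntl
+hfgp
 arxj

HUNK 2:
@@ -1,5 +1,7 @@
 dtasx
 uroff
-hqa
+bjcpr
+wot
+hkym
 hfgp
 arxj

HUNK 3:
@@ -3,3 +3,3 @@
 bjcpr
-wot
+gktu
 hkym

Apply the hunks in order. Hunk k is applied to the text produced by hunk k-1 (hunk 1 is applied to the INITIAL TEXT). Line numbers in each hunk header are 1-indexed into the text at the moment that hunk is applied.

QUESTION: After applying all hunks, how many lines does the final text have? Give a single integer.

Answer: 7

Derivation:
Hunk 1: at line 3 remove [fplj,ntl] add [hfgp] -> 5 lines: dtasx uroff hqa hfgp arxj
Hunk 2: at line 1 remove [hqa] add [bjcpr,wot,hkym] -> 7 lines: dtasx uroff bjcpr wot hkym hfgp arxj
Hunk 3: at line 3 remove [wot] add [gktu] -> 7 lines: dtasx uroff bjcpr gktu hkym hfgp arxj
Final line count: 7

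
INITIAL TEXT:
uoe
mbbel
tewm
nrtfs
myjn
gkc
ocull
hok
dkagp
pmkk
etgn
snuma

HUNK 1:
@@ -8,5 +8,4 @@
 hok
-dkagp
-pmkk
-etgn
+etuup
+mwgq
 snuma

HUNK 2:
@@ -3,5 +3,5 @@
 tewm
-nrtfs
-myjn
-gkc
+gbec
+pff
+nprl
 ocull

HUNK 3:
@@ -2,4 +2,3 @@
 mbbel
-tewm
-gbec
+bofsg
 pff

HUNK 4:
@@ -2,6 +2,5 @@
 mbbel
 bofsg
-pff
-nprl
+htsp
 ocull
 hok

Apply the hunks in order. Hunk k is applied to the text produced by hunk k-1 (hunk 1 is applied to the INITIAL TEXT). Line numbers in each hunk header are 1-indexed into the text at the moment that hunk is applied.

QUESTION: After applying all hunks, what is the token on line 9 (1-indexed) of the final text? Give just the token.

Answer: snuma

Derivation:
Hunk 1: at line 8 remove [dkagp,pmkk,etgn] add [etuup,mwgq] -> 11 lines: uoe mbbel tewm nrtfs myjn gkc ocull hok etuup mwgq snuma
Hunk 2: at line 3 remove [nrtfs,myjn,gkc] add [gbec,pff,nprl] -> 11 lines: uoe mbbel tewm gbec pff nprl ocull hok etuup mwgq snuma
Hunk 3: at line 2 remove [tewm,gbec] add [bofsg] -> 10 lines: uoe mbbel bofsg pff nprl ocull hok etuup mwgq snuma
Hunk 4: at line 2 remove [pff,nprl] add [htsp] -> 9 lines: uoe mbbel bofsg htsp ocull hok etuup mwgq snuma
Final line 9: snuma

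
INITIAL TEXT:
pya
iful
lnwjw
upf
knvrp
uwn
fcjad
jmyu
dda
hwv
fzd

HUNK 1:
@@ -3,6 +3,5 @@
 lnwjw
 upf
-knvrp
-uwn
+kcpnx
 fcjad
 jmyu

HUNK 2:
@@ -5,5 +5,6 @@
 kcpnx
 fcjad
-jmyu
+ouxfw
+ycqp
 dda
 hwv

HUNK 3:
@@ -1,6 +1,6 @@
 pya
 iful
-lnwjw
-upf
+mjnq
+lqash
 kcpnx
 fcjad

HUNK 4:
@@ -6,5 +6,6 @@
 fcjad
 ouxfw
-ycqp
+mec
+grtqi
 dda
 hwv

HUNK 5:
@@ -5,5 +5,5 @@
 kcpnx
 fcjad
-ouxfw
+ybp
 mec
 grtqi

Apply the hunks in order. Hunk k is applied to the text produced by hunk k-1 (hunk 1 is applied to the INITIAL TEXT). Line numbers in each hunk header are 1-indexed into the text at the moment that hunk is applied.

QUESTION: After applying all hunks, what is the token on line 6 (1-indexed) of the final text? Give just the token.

Hunk 1: at line 3 remove [knvrp,uwn] add [kcpnx] -> 10 lines: pya iful lnwjw upf kcpnx fcjad jmyu dda hwv fzd
Hunk 2: at line 5 remove [jmyu] add [ouxfw,ycqp] -> 11 lines: pya iful lnwjw upf kcpnx fcjad ouxfw ycqp dda hwv fzd
Hunk 3: at line 1 remove [lnwjw,upf] add [mjnq,lqash] -> 11 lines: pya iful mjnq lqash kcpnx fcjad ouxfw ycqp dda hwv fzd
Hunk 4: at line 6 remove [ycqp] add [mec,grtqi] -> 12 lines: pya iful mjnq lqash kcpnx fcjad ouxfw mec grtqi dda hwv fzd
Hunk 5: at line 5 remove [ouxfw] add [ybp] -> 12 lines: pya iful mjnq lqash kcpnx fcjad ybp mec grtqi dda hwv fzd
Final line 6: fcjad

Answer: fcjad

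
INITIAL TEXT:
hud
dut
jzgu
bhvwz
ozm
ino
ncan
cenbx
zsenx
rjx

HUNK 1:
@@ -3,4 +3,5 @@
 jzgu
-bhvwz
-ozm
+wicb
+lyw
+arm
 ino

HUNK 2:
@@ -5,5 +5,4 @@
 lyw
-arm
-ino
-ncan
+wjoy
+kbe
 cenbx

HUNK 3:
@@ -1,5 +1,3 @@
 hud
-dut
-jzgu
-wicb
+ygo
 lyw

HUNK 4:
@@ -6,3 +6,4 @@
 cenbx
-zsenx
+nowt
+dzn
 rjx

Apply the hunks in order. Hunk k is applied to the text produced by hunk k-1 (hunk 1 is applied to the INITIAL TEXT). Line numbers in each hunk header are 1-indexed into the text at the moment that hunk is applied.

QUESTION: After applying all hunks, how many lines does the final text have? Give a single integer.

Hunk 1: at line 3 remove [bhvwz,ozm] add [wicb,lyw,arm] -> 11 lines: hud dut jzgu wicb lyw arm ino ncan cenbx zsenx rjx
Hunk 2: at line 5 remove [arm,ino,ncan] add [wjoy,kbe] -> 10 lines: hud dut jzgu wicb lyw wjoy kbe cenbx zsenx rjx
Hunk 3: at line 1 remove [dut,jzgu,wicb] add [ygo] -> 8 lines: hud ygo lyw wjoy kbe cenbx zsenx rjx
Hunk 4: at line 6 remove [zsenx] add [nowt,dzn] -> 9 lines: hud ygo lyw wjoy kbe cenbx nowt dzn rjx
Final line count: 9

Answer: 9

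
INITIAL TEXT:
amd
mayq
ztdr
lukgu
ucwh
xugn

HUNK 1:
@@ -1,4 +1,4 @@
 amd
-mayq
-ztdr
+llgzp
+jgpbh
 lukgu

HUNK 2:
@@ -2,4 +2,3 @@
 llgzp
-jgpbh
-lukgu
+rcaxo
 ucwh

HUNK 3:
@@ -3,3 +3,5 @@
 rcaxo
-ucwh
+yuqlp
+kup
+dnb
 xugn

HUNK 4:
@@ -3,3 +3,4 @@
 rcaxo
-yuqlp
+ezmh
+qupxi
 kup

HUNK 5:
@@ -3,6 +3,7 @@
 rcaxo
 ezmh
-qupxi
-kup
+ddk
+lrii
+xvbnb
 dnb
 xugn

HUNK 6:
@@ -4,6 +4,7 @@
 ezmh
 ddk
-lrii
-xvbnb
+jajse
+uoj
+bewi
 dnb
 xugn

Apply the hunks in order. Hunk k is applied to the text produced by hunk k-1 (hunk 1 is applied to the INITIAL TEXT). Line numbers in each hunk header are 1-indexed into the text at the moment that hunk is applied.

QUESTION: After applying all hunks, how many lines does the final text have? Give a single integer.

Answer: 10

Derivation:
Hunk 1: at line 1 remove [mayq,ztdr] add [llgzp,jgpbh] -> 6 lines: amd llgzp jgpbh lukgu ucwh xugn
Hunk 2: at line 2 remove [jgpbh,lukgu] add [rcaxo] -> 5 lines: amd llgzp rcaxo ucwh xugn
Hunk 3: at line 3 remove [ucwh] add [yuqlp,kup,dnb] -> 7 lines: amd llgzp rcaxo yuqlp kup dnb xugn
Hunk 4: at line 3 remove [yuqlp] add [ezmh,qupxi] -> 8 lines: amd llgzp rcaxo ezmh qupxi kup dnb xugn
Hunk 5: at line 3 remove [qupxi,kup] add [ddk,lrii,xvbnb] -> 9 lines: amd llgzp rcaxo ezmh ddk lrii xvbnb dnb xugn
Hunk 6: at line 4 remove [lrii,xvbnb] add [jajse,uoj,bewi] -> 10 lines: amd llgzp rcaxo ezmh ddk jajse uoj bewi dnb xugn
Final line count: 10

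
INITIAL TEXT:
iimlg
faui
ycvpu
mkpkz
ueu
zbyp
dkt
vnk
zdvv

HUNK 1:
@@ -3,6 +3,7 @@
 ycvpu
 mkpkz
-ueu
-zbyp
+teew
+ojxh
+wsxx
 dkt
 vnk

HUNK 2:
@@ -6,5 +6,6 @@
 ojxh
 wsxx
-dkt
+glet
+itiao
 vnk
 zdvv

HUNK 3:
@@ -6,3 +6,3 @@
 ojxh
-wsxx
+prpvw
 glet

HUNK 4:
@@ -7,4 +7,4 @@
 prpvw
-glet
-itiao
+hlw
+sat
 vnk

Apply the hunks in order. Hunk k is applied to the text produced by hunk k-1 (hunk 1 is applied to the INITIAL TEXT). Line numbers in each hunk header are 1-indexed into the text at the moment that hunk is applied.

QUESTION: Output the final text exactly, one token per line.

Hunk 1: at line 3 remove [ueu,zbyp] add [teew,ojxh,wsxx] -> 10 lines: iimlg faui ycvpu mkpkz teew ojxh wsxx dkt vnk zdvv
Hunk 2: at line 6 remove [dkt] add [glet,itiao] -> 11 lines: iimlg faui ycvpu mkpkz teew ojxh wsxx glet itiao vnk zdvv
Hunk 3: at line 6 remove [wsxx] add [prpvw] -> 11 lines: iimlg faui ycvpu mkpkz teew ojxh prpvw glet itiao vnk zdvv
Hunk 4: at line 7 remove [glet,itiao] add [hlw,sat] -> 11 lines: iimlg faui ycvpu mkpkz teew ojxh prpvw hlw sat vnk zdvv

Answer: iimlg
faui
ycvpu
mkpkz
teew
ojxh
prpvw
hlw
sat
vnk
zdvv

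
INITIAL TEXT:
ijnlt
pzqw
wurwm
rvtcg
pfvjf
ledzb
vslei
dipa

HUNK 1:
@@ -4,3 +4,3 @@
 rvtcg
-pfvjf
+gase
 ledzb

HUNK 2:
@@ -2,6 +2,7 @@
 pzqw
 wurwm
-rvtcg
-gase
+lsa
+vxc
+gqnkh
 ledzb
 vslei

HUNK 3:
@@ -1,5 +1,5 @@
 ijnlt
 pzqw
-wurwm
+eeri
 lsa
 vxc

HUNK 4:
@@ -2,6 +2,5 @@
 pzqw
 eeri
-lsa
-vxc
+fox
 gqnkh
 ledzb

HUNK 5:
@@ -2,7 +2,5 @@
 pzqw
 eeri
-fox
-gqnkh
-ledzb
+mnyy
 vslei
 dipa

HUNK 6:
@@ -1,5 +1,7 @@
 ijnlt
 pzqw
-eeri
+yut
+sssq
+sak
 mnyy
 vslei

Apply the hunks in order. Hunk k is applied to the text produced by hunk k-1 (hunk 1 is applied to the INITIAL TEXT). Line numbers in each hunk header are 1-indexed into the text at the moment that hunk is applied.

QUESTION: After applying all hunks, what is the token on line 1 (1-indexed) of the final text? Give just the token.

Answer: ijnlt

Derivation:
Hunk 1: at line 4 remove [pfvjf] add [gase] -> 8 lines: ijnlt pzqw wurwm rvtcg gase ledzb vslei dipa
Hunk 2: at line 2 remove [rvtcg,gase] add [lsa,vxc,gqnkh] -> 9 lines: ijnlt pzqw wurwm lsa vxc gqnkh ledzb vslei dipa
Hunk 3: at line 1 remove [wurwm] add [eeri] -> 9 lines: ijnlt pzqw eeri lsa vxc gqnkh ledzb vslei dipa
Hunk 4: at line 2 remove [lsa,vxc] add [fox] -> 8 lines: ijnlt pzqw eeri fox gqnkh ledzb vslei dipa
Hunk 5: at line 2 remove [fox,gqnkh,ledzb] add [mnyy] -> 6 lines: ijnlt pzqw eeri mnyy vslei dipa
Hunk 6: at line 1 remove [eeri] add [yut,sssq,sak] -> 8 lines: ijnlt pzqw yut sssq sak mnyy vslei dipa
Final line 1: ijnlt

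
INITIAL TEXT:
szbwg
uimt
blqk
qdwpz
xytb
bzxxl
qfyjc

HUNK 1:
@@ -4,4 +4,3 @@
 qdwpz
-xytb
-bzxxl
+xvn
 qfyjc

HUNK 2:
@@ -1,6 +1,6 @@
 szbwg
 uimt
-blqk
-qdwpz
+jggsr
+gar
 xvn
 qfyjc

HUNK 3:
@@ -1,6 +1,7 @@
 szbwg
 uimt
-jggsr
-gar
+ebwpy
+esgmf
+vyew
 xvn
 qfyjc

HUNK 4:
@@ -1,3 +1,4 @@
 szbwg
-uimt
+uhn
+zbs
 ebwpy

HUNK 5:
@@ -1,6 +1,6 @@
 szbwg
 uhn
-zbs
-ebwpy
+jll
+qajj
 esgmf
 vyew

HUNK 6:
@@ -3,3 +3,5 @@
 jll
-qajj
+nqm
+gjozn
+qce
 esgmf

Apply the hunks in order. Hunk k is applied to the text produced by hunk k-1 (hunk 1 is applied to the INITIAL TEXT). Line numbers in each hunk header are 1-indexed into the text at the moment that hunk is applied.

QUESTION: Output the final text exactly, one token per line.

Hunk 1: at line 4 remove [xytb,bzxxl] add [xvn] -> 6 lines: szbwg uimt blqk qdwpz xvn qfyjc
Hunk 2: at line 1 remove [blqk,qdwpz] add [jggsr,gar] -> 6 lines: szbwg uimt jggsr gar xvn qfyjc
Hunk 3: at line 1 remove [jggsr,gar] add [ebwpy,esgmf,vyew] -> 7 lines: szbwg uimt ebwpy esgmf vyew xvn qfyjc
Hunk 4: at line 1 remove [uimt] add [uhn,zbs] -> 8 lines: szbwg uhn zbs ebwpy esgmf vyew xvn qfyjc
Hunk 5: at line 1 remove [zbs,ebwpy] add [jll,qajj] -> 8 lines: szbwg uhn jll qajj esgmf vyew xvn qfyjc
Hunk 6: at line 3 remove [qajj] add [nqm,gjozn,qce] -> 10 lines: szbwg uhn jll nqm gjozn qce esgmf vyew xvn qfyjc

Answer: szbwg
uhn
jll
nqm
gjozn
qce
esgmf
vyew
xvn
qfyjc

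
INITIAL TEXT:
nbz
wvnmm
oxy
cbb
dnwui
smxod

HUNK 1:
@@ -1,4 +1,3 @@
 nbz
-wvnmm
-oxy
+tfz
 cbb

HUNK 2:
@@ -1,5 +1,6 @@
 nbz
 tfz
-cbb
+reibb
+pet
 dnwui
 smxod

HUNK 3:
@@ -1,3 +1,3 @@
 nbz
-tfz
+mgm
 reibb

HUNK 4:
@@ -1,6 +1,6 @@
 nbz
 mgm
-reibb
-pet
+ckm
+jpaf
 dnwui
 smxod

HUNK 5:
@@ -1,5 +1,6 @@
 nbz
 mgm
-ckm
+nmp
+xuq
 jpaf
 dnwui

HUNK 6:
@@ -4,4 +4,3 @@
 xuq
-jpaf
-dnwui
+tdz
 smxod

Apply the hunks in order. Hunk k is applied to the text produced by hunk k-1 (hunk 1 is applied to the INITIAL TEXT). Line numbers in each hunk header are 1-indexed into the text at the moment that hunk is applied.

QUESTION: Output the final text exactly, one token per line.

Answer: nbz
mgm
nmp
xuq
tdz
smxod

Derivation:
Hunk 1: at line 1 remove [wvnmm,oxy] add [tfz] -> 5 lines: nbz tfz cbb dnwui smxod
Hunk 2: at line 1 remove [cbb] add [reibb,pet] -> 6 lines: nbz tfz reibb pet dnwui smxod
Hunk 3: at line 1 remove [tfz] add [mgm] -> 6 lines: nbz mgm reibb pet dnwui smxod
Hunk 4: at line 1 remove [reibb,pet] add [ckm,jpaf] -> 6 lines: nbz mgm ckm jpaf dnwui smxod
Hunk 5: at line 1 remove [ckm] add [nmp,xuq] -> 7 lines: nbz mgm nmp xuq jpaf dnwui smxod
Hunk 6: at line 4 remove [jpaf,dnwui] add [tdz] -> 6 lines: nbz mgm nmp xuq tdz smxod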